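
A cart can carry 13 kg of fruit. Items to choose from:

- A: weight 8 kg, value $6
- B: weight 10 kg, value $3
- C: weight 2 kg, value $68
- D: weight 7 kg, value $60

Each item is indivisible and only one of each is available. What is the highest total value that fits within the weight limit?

Check high-value combinations within 13 kg:
- C+D: weight 2+7=9, value 68+60=128
- A+C: weight 8+2=10, value 6+68=74
- B+C: weight 10+2=12, value 3+68=71
- C: weight 2, value 68
- D: weight 7, value 60
Best: $128.

$128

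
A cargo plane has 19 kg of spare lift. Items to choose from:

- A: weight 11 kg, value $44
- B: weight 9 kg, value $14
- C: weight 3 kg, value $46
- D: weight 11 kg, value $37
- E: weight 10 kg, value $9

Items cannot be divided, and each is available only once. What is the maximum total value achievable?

$90

Check high-value combinations within 19 kg:
- A+C: weight 11+3=14, value 44+46=90
- C+D: weight 3+11=14, value 46+37=83
- B+C: weight 9+3=12, value 14+46=60
Best: $90.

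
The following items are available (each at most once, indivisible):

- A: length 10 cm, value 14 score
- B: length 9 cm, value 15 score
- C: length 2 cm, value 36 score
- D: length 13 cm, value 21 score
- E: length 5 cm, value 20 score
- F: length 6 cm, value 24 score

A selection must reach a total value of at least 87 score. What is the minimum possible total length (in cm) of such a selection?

Subsets with value ≥ 87, sorted by total length:
- B+C+E+F: length 22, value 95
- A+C+E+F: length 23, value 94
Minimum length: 22 cm.

22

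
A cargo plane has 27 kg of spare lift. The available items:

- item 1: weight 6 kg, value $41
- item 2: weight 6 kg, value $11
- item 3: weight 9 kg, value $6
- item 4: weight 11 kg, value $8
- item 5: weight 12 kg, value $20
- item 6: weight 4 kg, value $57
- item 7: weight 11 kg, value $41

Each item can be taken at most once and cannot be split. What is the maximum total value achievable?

Check high-value combinations within 27 kg:
- item 1+item 2+item 6+item 7: weight 6+6+4+11=27, value 41+11+57+41=150
- item 1+item 6+item 7: weight 6+4+11=21, value 41+57+41=139
- item 1+item 5+item 6: weight 6+12+4=22, value 41+20+57=118
- item 5+item 6+item 7: weight 12+4+11=27, value 20+57+41=118
- item 1+item 2+item 4+item 6: weight 6+6+11+4=27, value 41+11+8+57=117
Best: $150.

$150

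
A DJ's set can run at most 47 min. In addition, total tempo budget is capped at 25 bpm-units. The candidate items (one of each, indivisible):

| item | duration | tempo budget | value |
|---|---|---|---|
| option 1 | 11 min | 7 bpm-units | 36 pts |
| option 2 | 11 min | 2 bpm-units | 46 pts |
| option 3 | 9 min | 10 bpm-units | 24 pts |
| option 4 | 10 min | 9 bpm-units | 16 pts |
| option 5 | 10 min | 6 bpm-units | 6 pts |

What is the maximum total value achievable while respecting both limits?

Feasible sets respecting both limits:
- option 1+option 2+option 3+option 5: duration 41, tempo budget 25, value 112
- option 1+option 2+option 3: duration 31, tempo budget 19, value 106
- option 1+option 2+option 4+option 5: duration 42, tempo budget 24, value 104
- option 1+option 2+option 4: duration 32, tempo budget 18, value 98
Best: 112 pts.

112 pts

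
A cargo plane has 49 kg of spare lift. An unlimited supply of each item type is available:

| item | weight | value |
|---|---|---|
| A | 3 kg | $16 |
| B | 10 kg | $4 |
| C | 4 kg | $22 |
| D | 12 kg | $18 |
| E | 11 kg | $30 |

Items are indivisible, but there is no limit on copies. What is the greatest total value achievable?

Best value-per-unit is C at 22/4; filling with it alone gives 12×22 = 264.
Optimal mix: 3×A + 10×C → weight 49, value 268.

$268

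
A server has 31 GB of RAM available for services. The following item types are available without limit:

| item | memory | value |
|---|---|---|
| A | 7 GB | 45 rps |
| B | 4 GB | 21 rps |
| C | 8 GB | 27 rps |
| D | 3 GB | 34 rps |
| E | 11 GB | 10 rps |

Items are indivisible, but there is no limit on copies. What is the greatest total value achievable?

Best value-per-unit is D at 34/3, and filling with it alone uses memory 10×3=30. No mix of the others beats 10×34 = 340.

340 rps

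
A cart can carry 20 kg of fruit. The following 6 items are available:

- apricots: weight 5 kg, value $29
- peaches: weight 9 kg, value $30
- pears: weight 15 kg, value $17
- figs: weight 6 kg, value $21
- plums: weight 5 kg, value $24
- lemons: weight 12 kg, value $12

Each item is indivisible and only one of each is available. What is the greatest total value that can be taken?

This is a 0/1 knapsack; check combinations near the capacity.
- apricots+peaches+plums: weight 5+9+5=19, value 29+30+24=83
- apricots+peaches+figs: weight 5+9+6=20, value 29+30+21=80
- peaches+figs+plums: weight 9+6+5=20, value 30+21+24=75
Best: $83.

$83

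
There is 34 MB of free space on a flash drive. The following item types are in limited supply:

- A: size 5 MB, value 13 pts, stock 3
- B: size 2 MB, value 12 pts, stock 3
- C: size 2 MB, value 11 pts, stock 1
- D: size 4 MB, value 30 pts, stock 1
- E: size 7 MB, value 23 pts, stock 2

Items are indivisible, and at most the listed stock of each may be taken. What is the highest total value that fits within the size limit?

139 pts

Top feasible selections:
- 3×A + 3×B + 1×C + 1×D + 1×E: size 34, value 139
- 2×A + 3×B + 1×D + 2×E: size 34, value 138
- 2×A + 2×B + 1×C + 1×D + 2×E: size 34, value 137
Best: 139 pts.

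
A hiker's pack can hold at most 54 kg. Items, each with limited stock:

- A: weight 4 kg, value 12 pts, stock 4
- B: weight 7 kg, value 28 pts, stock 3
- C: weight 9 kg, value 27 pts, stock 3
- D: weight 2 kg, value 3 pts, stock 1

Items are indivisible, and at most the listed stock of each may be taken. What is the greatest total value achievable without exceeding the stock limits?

180 pts

Best selections within weight 54 and stock limits:
- 1×A + 3×B + 3×C + 1×D: weight 54, value 180
- 1×A + 3×B + 3×C: weight 52, value 177
- 3×A + 3×B + 2×C + 1×D: weight 53, value 177
- 3×A + 3×B + 2×C: weight 51, value 174
Best: 180 pts.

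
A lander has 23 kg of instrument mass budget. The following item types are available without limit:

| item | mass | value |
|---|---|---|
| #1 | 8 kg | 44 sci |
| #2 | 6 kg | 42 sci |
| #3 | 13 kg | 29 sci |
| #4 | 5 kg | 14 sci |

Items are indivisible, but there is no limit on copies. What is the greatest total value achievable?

Best value-per-unit is #2 at 42/6; filling with it alone gives 3×42 = 126.
Optimal mix: 3×#2 + 1×#4 → mass 23, value 140.

140 sci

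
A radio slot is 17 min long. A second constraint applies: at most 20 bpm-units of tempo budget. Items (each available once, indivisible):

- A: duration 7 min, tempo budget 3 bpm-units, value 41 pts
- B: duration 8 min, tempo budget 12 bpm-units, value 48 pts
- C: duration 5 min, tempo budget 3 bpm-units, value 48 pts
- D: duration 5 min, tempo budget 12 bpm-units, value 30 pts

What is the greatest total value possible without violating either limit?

119 pts

Feasible sets respecting both limits:
- A+C+D: duration 17, tempo budget 18, value 119
- B+C: duration 13, tempo budget 15, value 96
- A+B: duration 15, tempo budget 15, value 89
- A+C: duration 12, tempo budget 6, value 89
Best: 119 pts.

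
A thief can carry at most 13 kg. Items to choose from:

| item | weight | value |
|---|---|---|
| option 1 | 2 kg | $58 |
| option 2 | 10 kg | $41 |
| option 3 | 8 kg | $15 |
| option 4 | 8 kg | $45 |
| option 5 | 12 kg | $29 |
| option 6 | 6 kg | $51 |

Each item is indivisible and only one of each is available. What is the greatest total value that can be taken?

Check high-value combinations within 13 kg:
- option 1+option 6: weight 2+6=8, value 58+51=109
- option 1+option 4: weight 2+8=10, value 58+45=103
- option 1+option 2: weight 2+10=12, value 58+41=99
- option 1+option 3: weight 2+8=10, value 58+15=73
Best: $109.

$109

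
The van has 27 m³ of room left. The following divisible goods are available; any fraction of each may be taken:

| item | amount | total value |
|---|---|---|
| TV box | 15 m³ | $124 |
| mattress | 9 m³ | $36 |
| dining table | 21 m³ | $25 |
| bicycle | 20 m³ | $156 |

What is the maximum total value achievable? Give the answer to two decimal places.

Take in order of value per unit:
- TV box (124/15 per unit): all 15 → value 124, running total 124.00
- bicycle (156/20 per unit): 12 of 20 → value 12×156/20 = 93.6000, running total 217.60
Total 217.60.

217.60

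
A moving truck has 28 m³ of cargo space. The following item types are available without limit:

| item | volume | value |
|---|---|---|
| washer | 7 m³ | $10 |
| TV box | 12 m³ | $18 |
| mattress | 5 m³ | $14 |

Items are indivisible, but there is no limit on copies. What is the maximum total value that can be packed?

Best value-per-unit is mattress at 14/5, and filling with it alone uses volume 5×5=25. No mix of the others beats 5×14 = 70.

$70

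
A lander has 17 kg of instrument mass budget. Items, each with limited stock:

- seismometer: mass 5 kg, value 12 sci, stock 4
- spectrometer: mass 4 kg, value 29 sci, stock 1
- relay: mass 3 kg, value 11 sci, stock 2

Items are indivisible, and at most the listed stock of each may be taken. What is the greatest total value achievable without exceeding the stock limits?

Top feasible selections:
- 2×seismometer + 1×spectrometer + 1×relay: mass 17, value 64
- 1×seismometer + 1×spectrometer + 2×relay: mass 15, value 63
- 2×seismometer + 1×spectrometer: mass 14, value 53
- 1×seismometer + 1×spectrometer + 1×relay: mass 12, value 52
Best: 64 sci.

64 sci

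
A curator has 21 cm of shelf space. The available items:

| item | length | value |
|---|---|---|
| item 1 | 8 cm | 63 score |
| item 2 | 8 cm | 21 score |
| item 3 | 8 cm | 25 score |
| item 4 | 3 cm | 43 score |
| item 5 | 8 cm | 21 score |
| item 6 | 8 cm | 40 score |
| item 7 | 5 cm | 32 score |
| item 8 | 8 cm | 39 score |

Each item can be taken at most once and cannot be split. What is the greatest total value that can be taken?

Check high-value combinations within 21 cm:
- item 1+item 4+item 6: length 8+3+8=19, value 63+43+40=146
- item 1+item 4+item 8: length 8+3+8=19, value 63+43+39=145
- item 1+item 4+item 7: length 8+3+5=16, value 63+43+32=138
- item 1+item 6+item 7: length 8+8+5=21, value 63+40+32=135
Best: 146 score.

146 score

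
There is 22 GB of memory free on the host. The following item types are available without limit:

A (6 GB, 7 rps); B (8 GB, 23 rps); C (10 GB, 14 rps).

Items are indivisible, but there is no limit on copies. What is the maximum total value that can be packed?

Best value-per-unit is B at 23/8; filling with it alone gives 2×23 = 46.
Optimal mix: 1×A + 2×B → memory 22, value 53.

53 rps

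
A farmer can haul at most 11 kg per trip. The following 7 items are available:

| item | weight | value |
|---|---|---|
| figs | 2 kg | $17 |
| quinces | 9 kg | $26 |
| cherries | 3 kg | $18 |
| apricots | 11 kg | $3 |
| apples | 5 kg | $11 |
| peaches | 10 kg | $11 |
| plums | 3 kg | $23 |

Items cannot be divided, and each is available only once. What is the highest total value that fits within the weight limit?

Check high-value combinations within 11 kg:
- figs+cherries+plums: weight 2+3+3=8, value 17+18+23=58
- cherries+apples+plums: weight 3+5+3=11, value 18+11+23=52
- figs+apples+plums: weight 2+5+3=10, value 17+11+23=51
- figs+cherries+apples: weight 2+3+5=10, value 17+18+11=46
Best: $58.

$58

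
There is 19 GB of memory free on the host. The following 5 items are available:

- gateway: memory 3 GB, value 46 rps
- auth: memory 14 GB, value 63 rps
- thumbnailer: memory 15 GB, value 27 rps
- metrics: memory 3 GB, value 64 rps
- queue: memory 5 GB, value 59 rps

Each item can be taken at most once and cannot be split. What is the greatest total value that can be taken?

169 rps

Check high-value combinations within 19 GB:
- gateway+metrics+queue: memory 3+3+5=11, value 46+64+59=169
- auth+metrics: memory 14+3=17, value 63+64=127
- metrics+queue: memory 3+5=8, value 64+59=123
Best: 169 rps.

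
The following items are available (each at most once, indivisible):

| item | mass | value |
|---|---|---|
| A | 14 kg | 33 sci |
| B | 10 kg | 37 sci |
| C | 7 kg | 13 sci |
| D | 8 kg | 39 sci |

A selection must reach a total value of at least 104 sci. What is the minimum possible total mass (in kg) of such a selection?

Subsets with value ≥ 104, sorted by total mass:
- A+B+D: mass 32, value 109
- A+B+C+D: mass 39, value 122
Minimum mass: 32 kg.

32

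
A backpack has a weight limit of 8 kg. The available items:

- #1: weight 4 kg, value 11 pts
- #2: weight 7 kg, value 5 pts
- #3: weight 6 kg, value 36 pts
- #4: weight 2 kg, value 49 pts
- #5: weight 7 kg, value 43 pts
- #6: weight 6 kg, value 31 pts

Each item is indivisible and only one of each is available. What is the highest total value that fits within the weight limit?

85 pts

Check high-value combinations within 8 kg:
- #3+#4: weight 6+2=8, value 36+49=85
- #4+#6: weight 2+6=8, value 49+31=80
- #1+#4: weight 4+2=6, value 11+49=60
- #4: weight 2, value 49
- #5: weight 7, value 43
Best: 85 pts.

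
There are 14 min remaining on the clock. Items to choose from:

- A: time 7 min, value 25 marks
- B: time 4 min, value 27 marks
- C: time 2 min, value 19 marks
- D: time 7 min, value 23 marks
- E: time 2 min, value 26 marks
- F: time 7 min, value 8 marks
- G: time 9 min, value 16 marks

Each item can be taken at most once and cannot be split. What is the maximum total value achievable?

78 marks

Check high-value combinations within 14 min:
- A+B+E: time 7+4+2=13, value 25+27+26=78
- B+D+E: time 4+7+2=13, value 27+23+26=76
- B+C+E: time 4+2+2=8, value 27+19+26=72
- A+B+C: time 7+4+2=13, value 25+27+19=71
Best: 78 marks.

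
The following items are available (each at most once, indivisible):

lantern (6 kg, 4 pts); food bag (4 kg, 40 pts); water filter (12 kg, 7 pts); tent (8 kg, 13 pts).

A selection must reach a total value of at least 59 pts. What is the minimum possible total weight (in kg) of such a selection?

Subsets with value ≥ 59, sorted by total weight:
- food bag+water filter+tent: weight 24, value 60
- lantern+food bag+water filter+tent: weight 30, value 64
Minimum weight: 24 kg.

24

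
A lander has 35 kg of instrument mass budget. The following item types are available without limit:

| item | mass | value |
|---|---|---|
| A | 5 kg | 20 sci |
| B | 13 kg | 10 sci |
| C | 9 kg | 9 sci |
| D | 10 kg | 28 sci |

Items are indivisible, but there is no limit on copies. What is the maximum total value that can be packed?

140 sci

Best value-per-unit is A at 20/5, and filling with it alone uses mass 7×5=35. No mix of the others beats 7×20 = 140.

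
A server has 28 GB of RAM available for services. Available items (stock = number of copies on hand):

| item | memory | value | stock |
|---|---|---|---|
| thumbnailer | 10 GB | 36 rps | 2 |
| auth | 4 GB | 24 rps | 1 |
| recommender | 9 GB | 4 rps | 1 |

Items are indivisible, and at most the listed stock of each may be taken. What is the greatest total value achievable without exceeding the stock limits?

Best selections within memory 28 and stock limits:
- 2×thumbnailer + 1×auth: memory 24, value 96
- 2×thumbnailer: memory 20, value 72
Best: 96 rps.

96 rps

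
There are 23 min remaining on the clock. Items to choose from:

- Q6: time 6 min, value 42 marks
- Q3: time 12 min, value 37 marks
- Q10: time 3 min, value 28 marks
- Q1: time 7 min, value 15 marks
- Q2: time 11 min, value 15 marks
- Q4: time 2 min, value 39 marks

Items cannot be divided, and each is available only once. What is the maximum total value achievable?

146 marks

Check high-value combinations within 23 min:
- Q6+Q3+Q10+Q4: time 6+12+3+2=23, value 42+37+28+39=146
- Q6+Q10+Q1+Q4: time 6+3+7+2=18, value 42+28+15+39=124
- Q6+Q10+Q2+Q4: time 6+3+11+2=22, value 42+28+15+39=124
Best: 146 marks.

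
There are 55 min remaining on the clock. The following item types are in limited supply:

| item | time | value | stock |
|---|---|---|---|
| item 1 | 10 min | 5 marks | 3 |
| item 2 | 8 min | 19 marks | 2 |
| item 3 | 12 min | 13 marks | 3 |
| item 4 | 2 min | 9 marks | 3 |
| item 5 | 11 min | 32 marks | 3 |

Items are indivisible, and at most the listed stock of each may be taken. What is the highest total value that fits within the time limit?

Best selections within time 55 and stock limits:
- 2×item 2 + 3×item 4 + 3×item 5: time 55, value 161
- 2×item 2 + 2×item 4 + 3×item 5: time 53, value 152
- 2×item 2 + 1×item 4 + 3×item 5: time 51, value 143
Best: 161 marks.

161 marks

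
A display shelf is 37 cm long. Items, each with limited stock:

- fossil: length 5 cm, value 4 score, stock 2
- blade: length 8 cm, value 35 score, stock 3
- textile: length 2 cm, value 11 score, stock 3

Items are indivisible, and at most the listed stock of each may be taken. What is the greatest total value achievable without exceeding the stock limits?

142 score

Top feasible selections:
- 1×fossil + 3×blade + 3×textile: length 35, value 142
- 3×blade + 3×textile: length 30, value 138
Best: 142 score.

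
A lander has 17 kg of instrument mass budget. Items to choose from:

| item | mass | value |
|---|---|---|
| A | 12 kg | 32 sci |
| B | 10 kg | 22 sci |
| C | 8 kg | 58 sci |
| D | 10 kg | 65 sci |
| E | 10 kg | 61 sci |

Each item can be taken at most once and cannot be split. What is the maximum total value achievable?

65 sci

Check high-value combinations within 17 kg:
- D: mass 10, value 65
- E: mass 10, value 61
- C: mass 8, value 58
- A: mass 12, value 32
- B: mass 10, value 22
Best: 65 sci.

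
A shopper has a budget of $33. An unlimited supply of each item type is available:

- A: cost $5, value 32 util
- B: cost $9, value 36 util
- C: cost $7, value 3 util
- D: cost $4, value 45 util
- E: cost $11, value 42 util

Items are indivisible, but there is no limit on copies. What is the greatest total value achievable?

Best value-per-unit is D at 45/4, and filling with it alone uses cost 8×4=32. No mix of the others beats 8×45 = 360.

360 util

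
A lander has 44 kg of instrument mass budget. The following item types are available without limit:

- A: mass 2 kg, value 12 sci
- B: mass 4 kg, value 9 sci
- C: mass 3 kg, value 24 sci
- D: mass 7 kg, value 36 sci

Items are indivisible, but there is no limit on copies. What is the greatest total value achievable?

348 sci

Best value-per-unit is C at 24/3; filling with it alone gives 14×24 = 336.
Optimal mix: 1×A + 14×C → mass 44, value 348.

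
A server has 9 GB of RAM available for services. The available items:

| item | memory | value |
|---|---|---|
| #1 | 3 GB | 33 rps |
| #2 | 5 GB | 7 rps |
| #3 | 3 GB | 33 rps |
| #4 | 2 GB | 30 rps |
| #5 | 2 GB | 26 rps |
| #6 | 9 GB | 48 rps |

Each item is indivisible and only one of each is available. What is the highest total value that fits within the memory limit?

Check high-value combinations within 9 GB:
- #1+#3+#4: memory 3+3+2=8, value 33+33+30=96
- #1+#3+#5: memory 3+3+2=8, value 33+33+26=92
- #1+#4+#5: memory 3+2+2=7, value 33+30+26=89
Best: 96 rps.

96 rps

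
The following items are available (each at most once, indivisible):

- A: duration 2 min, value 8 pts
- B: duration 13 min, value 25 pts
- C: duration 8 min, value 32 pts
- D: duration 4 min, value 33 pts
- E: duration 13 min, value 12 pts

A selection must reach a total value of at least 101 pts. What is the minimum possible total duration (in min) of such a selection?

Subsets with value ≥ 101, sorted by total duration:
- B+C+D+E: duration 38, value 102
- A+B+C+D+E: duration 40, value 110
Minimum duration: 38 min.

38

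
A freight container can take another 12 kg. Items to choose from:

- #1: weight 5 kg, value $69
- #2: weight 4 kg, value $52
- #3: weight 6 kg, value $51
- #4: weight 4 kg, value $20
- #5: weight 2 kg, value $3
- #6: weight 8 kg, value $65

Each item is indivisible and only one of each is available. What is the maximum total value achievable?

Check high-value combinations within 12 kg:
- #1+#2+#5: weight 5+4+2=11, value 69+52+3=124
- #1+#2: weight 5+4=9, value 69+52=121
- #1+#3: weight 5+6=11, value 69+51=120
Best: $124.

$124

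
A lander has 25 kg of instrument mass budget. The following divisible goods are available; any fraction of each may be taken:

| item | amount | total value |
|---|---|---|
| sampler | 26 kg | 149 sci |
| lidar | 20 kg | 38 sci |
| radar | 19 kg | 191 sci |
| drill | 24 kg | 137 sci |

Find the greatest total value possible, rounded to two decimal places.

Take in order of value per unit:
- radar (191/19 per unit): all 19 → value 191, running total 191.00
- sampler (149/26 per unit): 6 of 26 → value 6×149/26 = 34.3846, running total 225.38
Total 225.38.

225.38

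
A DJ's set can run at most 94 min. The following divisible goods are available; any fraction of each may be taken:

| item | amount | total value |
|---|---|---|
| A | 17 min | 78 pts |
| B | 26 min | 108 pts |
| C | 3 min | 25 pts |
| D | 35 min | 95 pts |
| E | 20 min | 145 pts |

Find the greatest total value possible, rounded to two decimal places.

432.00

Take in order of value per unit:
- C (25/3 per unit): all 3 → value 25, running total 25.00
- E (145/20 per unit): all 20 → value 145, running total 170.00
- A (78/17 per unit): all 17 → value 78, running total 248.00
- B (108/26 per unit): all 26 → value 108, running total 356.00
- D (95/35 per unit): 28 of 35 → value 28×95/35 = 76.0000, running total 432.00
Total 432.00.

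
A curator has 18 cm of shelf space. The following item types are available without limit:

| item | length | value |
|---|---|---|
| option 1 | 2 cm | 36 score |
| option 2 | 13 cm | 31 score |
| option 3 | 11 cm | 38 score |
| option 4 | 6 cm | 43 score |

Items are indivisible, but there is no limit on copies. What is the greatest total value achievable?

Best value-per-unit is option 1 at 36/2, and filling with it alone uses length 9×2=18. No mix of the others beats 9×36 = 324.

324 score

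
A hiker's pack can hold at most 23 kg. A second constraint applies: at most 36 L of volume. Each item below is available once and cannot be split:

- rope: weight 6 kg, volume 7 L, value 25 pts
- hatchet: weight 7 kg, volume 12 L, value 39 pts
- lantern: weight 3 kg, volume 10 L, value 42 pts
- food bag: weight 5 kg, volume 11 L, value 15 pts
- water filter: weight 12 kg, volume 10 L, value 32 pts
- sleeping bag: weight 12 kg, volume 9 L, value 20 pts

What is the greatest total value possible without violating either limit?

113 pts

Feasible sets respecting both limits:
- hatchet+lantern+water filter: weight 22, volume 32, value 113
- rope+hatchet+lantern: weight 16, volume 29, value 106
- hatchet+lantern+sleeping bag: weight 22, volume 31, value 101
- rope+lantern+water filter: weight 21, volume 27, value 99
Best: 113 pts.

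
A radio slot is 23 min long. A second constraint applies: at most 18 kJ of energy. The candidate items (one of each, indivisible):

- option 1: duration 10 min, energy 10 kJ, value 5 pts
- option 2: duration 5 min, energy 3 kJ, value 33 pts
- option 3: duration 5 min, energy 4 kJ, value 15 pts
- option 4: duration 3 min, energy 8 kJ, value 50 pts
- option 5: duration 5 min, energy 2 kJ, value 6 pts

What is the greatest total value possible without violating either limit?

Feasible sets respecting both limits:
- option 2+option 3+option 4+option 5: duration 18, energy 17, value 104
- option 2+option 3+option 4: duration 13, energy 15, value 98
- option 2+option 4+option 5: duration 13, energy 13, value 89
Best: 104 pts.

104 pts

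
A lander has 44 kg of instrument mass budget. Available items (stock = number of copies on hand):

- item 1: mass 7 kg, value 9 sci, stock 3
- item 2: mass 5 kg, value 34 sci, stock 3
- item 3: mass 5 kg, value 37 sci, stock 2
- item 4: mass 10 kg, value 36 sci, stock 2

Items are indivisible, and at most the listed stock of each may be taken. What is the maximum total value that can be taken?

Top feasible selections:
- 1×item 1 + 3×item 2 + 2×item 3 + 1×item 4: mass 42, value 221
- 2×item 2 + 2×item 3 + 2×item 4: mass 40, value 214
- 3×item 2 + 2×item 3 + 1×item 4: mass 35, value 212
- 3×item 2 + 1×item 3 + 2×item 4: mass 40, value 211
Best: 221 sci.

221 sci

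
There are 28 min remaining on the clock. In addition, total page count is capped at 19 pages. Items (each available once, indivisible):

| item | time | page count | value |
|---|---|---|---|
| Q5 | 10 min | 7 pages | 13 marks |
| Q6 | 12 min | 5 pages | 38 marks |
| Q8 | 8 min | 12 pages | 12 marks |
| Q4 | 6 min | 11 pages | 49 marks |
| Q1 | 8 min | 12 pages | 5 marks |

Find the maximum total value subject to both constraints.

Feasible sets respecting both limits:
- Q6+Q4: time 18, page count 16, value 87
- Q5+Q4: time 16, page count 18, value 62
- Q5+Q6: time 22, page count 12, value 51
- Q6+Q8: time 20, page count 17, value 50
Best: 87 marks.

87 marks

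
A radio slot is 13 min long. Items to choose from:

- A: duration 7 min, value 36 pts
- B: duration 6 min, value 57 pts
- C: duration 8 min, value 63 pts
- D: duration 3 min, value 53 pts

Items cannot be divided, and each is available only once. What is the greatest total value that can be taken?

Check high-value combinations within 13 min:
- C+D: duration 8+3=11, value 63+53=116
- B+D: duration 6+3=9, value 57+53=110
- A+B: duration 7+6=13, value 36+57=93
Best: 116 pts.

116 pts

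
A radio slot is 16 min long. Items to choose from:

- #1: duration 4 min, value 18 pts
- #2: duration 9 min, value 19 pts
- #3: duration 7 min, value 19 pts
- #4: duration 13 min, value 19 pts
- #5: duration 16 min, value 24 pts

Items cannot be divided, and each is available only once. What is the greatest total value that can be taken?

Check high-value combinations within 16 min:
- #2+#3: duration 9+7=16, value 19+19=38
- #1+#3: duration 4+7=11, value 18+19=37
- #1+#2: duration 4+9=13, value 18+19=37
- #5: duration 16, value 24
Best: 38 pts.

38 pts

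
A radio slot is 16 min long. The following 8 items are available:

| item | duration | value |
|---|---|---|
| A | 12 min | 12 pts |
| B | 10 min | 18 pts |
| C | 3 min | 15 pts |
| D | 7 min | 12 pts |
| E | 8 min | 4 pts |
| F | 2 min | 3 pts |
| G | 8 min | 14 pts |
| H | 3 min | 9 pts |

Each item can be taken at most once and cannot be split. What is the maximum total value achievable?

Check high-value combinations within 16 min:
- B+C+H: duration 10+3+3=16, value 18+15+9=42
- C+F+G+H: duration 3+2+8+3=16, value 15+3+14+9=41
- C+D+F+H: duration 3+7+2+3=15, value 15+12+3+9=39
- C+G+H: duration 3+8+3=14, value 15+14+9=38
Best: 42 pts.

42 pts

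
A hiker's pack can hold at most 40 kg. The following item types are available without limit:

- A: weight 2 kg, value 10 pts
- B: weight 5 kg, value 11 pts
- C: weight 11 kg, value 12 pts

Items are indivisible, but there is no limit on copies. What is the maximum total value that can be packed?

200 pts

Best value-per-unit is A at 10/2, and filling with it alone uses weight 20×2=40. No mix of the others beats 20×10 = 200.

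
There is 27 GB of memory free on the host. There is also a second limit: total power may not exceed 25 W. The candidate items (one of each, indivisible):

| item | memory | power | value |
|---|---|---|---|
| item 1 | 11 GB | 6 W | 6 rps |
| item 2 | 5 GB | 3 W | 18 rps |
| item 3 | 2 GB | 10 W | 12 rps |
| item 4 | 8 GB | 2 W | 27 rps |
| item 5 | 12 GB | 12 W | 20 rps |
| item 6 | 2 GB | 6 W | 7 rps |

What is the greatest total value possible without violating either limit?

Feasible sets respecting both limits:
- item 2+item 4+item 5+item 6: memory 27, power 23, value 72
- item 2+item 4+item 5: memory 25, power 17, value 65
- item 2+item 3+item 4+item 6: memory 17, power 21, value 64
- item 1+item 2+item 3+item 4: memory 26, power 21, value 63
Best: 72 rps.

72 rps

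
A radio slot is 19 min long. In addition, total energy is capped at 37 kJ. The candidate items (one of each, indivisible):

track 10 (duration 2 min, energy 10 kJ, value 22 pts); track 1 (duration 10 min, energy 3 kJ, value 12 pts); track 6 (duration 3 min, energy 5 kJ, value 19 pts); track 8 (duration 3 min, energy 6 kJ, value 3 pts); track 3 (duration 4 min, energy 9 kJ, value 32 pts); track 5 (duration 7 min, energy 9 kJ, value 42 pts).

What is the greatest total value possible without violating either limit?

Feasible sets respecting both limits:
- track 10+track 6+track 3+track 5: duration 16, energy 33, value 115
- track 10+track 8+track 3+track 5: duration 16, energy 34, value 99
- track 10+track 3+track 5: duration 13, energy 28, value 96
- track 6+track 8+track 3+track 5: duration 17, energy 29, value 96
Best: 115 pts.

115 pts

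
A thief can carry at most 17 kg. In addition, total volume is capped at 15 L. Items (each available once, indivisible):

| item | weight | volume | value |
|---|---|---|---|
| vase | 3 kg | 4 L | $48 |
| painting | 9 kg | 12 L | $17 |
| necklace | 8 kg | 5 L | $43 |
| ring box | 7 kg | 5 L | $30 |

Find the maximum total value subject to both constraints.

$91

Feasible sets respecting both limits:
- vase+necklace: weight 11, volume 9, value 91
- vase+ring box: weight 10, volume 9, value 78
- necklace+ring box: weight 15, volume 10, value 73
Best: $91.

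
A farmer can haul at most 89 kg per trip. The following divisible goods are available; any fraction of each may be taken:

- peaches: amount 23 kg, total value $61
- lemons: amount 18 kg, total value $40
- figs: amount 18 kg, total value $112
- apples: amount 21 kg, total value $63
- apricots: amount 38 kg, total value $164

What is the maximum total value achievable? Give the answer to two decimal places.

Take in order of value per unit:
- figs (112/18 per unit): all 18 → value 112, running total 112.00
- apricots (164/38 per unit): all 38 → value 164, running total 276.00
- apples (63/21 per unit): all 21 → value 63, running total 339.00
- peaches (61/23 per unit): 12 of 23 → value 12×61/23 = 31.8261, running total 370.83
Total 370.83.

370.83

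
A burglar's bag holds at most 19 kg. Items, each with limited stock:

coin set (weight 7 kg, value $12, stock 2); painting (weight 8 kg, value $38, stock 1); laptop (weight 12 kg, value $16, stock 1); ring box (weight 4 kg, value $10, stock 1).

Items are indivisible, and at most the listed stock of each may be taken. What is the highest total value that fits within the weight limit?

Best selections within weight 19 and stock limits:
- 1×coin set + 1×painting + 1×ring box: weight 19, value 60
- 1×coin set + 1×painting: weight 15, value 50
Best: $60.

$60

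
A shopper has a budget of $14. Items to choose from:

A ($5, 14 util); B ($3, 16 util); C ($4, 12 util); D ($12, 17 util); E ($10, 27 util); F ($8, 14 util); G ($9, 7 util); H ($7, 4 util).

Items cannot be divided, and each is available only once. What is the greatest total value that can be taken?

Check high-value combinations within $14:
- B+E: cost 3+10=13, value 16+27=43
- A+B+C: cost 5+3+4=12, value 14+16+12=42
- C+E: cost 4+10=14, value 12+27=39
- B+C+H: cost 3+4+7=14, value 16+12+4=32
- A+B: cost 5+3=8, value 14+16=30
Best: 43 util.

43 util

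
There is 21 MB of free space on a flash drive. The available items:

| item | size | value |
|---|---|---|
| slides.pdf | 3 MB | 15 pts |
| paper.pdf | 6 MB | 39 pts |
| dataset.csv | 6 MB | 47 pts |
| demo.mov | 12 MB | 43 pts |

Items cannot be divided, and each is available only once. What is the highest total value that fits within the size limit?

105 pts

Check high-value combinations within 21 MB:
- slides.pdf+dataset.csv+demo.mov: size 3+6+12=21, value 15+47+43=105
- slides.pdf+paper.pdf+dataset.csv: size 3+6+6=15, value 15+39+47=101
- slides.pdf+paper.pdf+demo.mov: size 3+6+12=21, value 15+39+43=97
- dataset.csv+demo.mov: size 6+12=18, value 47+43=90
- paper.pdf+dataset.csv: size 6+6=12, value 39+47=86
Best: 105 pts.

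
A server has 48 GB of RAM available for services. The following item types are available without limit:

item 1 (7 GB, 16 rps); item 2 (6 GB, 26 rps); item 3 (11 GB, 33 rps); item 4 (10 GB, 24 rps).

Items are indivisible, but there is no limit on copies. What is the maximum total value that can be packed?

208 rps

Best value-per-unit is item 2 at 26/6, and filling with it alone uses memory 8×6=48. No mix of the others beats 8×26 = 208.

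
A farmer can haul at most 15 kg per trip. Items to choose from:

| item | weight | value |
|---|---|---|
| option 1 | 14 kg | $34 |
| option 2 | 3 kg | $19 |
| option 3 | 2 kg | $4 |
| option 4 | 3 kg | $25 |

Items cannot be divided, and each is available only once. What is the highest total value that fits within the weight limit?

Check high-value combinations within 15 kg:
- option 2+option 3+option 4: weight 3+2+3=8, value 19+4+25=48
- option 2+option 4: weight 3+3=6, value 19+25=44
- option 1: weight 14, value 34
- option 3+option 4: weight 2+3=5, value 4+25=29
Best: $48.

$48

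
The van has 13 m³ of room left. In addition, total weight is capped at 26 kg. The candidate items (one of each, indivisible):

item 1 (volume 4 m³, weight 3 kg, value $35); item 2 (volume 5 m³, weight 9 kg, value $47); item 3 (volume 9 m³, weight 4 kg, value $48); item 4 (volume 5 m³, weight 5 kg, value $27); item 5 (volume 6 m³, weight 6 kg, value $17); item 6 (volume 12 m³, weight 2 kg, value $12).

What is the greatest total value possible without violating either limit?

$83

Feasible sets respecting both limits:
- item 1+item 3: volume 13, weight 7, value 83
- item 1+item 2: volume 9, weight 12, value 82
- item 2+item 4: volume 10, weight 14, value 74
Best: $83.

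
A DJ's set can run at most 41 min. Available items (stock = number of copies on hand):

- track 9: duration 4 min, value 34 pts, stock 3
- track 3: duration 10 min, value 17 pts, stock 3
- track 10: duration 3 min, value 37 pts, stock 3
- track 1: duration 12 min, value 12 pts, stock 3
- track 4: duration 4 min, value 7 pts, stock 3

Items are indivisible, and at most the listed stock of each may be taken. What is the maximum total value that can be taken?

247 pts

Best selections within duration 41 and stock limits:
- 3×track 9 + 2×track 3 + 3×track 10: duration 41, value 247
- 3×track 9 + 1×track 3 + 3×track 10 + 2×track 4: duration 39, value 244
- 3×track 9 + 3×track 10 + 1×track 1 + 2×track 4: duration 41, value 239
- 3×track 9 + 1×track 3 + 3×track 10 + 1×track 4: duration 35, value 237
Best: 247 pts.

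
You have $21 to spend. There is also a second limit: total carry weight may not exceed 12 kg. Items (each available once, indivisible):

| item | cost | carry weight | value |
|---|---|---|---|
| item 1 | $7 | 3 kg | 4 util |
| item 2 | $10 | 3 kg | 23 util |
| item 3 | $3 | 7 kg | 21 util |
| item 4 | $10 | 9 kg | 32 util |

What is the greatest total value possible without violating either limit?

Feasible sets respecting both limits:
- item 2+item 4: cost 20, carry weight 12, value 55
- item 2+item 3: cost 13, carry weight 10, value 44
- item 1+item 4: cost 17, carry weight 12, value 36
Best: 55 util.

55 util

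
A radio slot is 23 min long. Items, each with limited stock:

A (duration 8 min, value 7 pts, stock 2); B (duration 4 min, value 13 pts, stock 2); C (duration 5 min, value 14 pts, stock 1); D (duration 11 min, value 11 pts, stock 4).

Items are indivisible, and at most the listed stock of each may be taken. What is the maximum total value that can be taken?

47 pts

Top feasible selections:
- 1×A + 2×B + 1×C: duration 21, value 47
- 2×B + 1×C: duration 13, value 40
- 1×B + 1×C + 1×D: duration 20, value 38
- 2×B + 1×D: duration 19, value 37
Best: 47 pts.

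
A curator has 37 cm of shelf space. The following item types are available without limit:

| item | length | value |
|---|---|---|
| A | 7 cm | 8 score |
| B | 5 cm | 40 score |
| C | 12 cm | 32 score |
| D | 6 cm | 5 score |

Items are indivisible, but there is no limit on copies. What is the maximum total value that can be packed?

280 score

Best value-per-unit is B at 40/5, and filling with it alone uses length 7×5=35. No mix of the others beats 7×40 = 280.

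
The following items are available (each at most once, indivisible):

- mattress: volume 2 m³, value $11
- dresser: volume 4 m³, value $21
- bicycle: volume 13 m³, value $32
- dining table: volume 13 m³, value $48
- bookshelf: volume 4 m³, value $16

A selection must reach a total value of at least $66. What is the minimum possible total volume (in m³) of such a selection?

Subsets with value ≥ 66, sorted by total volume:
- dresser+dining table: volume 17, value 69
- mattress+dresser+dining table: volume 19, value 80
Minimum volume: 17 m³.

17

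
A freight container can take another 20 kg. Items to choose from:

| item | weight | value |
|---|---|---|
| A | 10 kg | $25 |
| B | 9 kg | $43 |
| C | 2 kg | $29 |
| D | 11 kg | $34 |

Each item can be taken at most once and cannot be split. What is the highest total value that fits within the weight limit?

Check high-value combinations within 20 kg:
- B+D: weight 9+11=20, value 43+34=77
- B+C: weight 9+2=11, value 43+29=72
- A+B: weight 10+9=19, value 25+43=68
- C+D: weight 2+11=13, value 29+34=63
Best: $77.

$77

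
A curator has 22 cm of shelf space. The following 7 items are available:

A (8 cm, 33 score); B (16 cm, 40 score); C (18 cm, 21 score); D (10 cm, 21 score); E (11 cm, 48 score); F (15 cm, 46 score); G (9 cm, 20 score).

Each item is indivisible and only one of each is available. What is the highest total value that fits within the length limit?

Check high-value combinations within 22 cm:
- A+E: length 8+11=19, value 33+48=81
- D+E: length 10+11=21, value 21+48=69
- E+G: length 11+9=20, value 48+20=68
Best: 81 score.

81 score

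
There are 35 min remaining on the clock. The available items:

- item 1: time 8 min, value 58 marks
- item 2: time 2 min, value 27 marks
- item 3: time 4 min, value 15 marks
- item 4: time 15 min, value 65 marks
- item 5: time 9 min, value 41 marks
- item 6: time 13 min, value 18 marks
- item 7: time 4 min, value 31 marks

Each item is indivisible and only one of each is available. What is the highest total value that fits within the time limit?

Check high-value combinations within 35 min:
- item 1+item 2+item 3+item 4+item 7: time 8+2+4+15+4=33, value 58+27+15+65+31=196
- item 1+item 2+item 4+item 5: time 8+2+15+9=34, value 58+27+65+41=191
- item 1+item 2+item 4+item 7: time 8+2+15+4=29, value 58+27+65+31=181
Best: 196 marks.

196 marks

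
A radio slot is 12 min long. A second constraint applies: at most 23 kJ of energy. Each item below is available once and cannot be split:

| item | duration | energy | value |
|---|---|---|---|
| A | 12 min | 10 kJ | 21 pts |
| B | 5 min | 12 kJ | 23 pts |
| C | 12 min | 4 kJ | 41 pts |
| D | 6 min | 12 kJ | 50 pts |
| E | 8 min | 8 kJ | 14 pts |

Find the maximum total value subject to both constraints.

Feasible sets respecting both limits:
- D: duration 6, energy 12, value 50
- C: duration 12, energy 4, value 41
- B: duration 5, energy 12, value 23
Best: 50 pts.

50 pts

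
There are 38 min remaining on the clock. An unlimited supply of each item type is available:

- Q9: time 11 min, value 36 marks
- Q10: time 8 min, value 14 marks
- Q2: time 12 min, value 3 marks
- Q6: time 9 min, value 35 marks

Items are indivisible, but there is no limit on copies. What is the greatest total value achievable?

141 marks

Best value-per-unit is Q6 at 35/9; filling with it alone gives 4×35 = 140.
Optimal mix: 1×Q9 + 3×Q6 → time 38, value 141.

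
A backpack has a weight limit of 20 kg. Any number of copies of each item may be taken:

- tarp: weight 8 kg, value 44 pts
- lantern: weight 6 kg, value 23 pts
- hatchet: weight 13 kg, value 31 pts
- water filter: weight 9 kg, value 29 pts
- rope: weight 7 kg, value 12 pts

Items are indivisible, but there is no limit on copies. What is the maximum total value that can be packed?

90 pts

Best value-per-unit is tarp at 44/8; filling with it alone gives 2×44 = 88.
Optimal mix: 1×tarp + 2×lantern → weight 20, value 90.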